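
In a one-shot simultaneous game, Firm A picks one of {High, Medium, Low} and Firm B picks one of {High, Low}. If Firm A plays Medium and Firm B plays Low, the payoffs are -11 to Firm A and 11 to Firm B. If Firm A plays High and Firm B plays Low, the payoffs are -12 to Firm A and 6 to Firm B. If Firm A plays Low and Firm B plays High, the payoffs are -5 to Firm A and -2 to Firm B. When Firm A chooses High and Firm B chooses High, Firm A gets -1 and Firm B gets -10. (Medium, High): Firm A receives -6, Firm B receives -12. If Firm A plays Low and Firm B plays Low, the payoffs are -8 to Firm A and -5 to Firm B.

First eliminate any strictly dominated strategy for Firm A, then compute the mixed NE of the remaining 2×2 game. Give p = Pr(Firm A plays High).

p = 3/19

Firm A's strategy Medium is strictly dominated by Low: -5 > -6 and -8 > -11. Eliminate Medium.
Firm B's indifference between High and Low determines Firm A's mixing probability p:
  Firm B's expected payoff from High: p·(-10) + (1−p)·(-2) = -8p - 2
  Firm B's expected payoff from Low: p·6 + (1−p)·(-5) = 11p - 5
  -8p - 2 = 11p - 5  ⇒  -19p = -3  ⇒  p = 3/19.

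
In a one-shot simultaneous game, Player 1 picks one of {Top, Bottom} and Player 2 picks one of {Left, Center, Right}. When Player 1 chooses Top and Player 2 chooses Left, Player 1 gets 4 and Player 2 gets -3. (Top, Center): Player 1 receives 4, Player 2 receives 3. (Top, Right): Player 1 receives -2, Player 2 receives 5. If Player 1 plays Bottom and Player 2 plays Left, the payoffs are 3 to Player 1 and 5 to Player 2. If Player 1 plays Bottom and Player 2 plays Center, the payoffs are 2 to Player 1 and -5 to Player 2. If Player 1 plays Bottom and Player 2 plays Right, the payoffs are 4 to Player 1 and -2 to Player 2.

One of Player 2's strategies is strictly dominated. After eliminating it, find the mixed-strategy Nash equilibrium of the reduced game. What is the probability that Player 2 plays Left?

q = 6/7

Player 2's strategy Center is strictly dominated by Right: 5 > 3 and -2 > -5. Eliminate Center.
Set Player 1's expected payoff from Top equal to that from Bottom:
  Player 1's payoff to Top: q·4 + (1−q)·(-2) = 6q - 2
  Player 1's payoff to Bottom: q·3 + (1−q)·4 = -q + 4
  6q - 2 = -q + 4  ⇒  7q = 6  ⇒  q = 6/7.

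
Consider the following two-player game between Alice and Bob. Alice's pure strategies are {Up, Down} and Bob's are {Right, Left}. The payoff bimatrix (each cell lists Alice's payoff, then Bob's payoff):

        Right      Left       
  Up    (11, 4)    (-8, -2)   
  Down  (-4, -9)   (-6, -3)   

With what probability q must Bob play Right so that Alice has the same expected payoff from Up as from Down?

q = 2/17

Alice's indifference between Up and Down determines Bob's mixing probability q:
  Alice's expected payoff from Up: q·11 + (1−q)·(-8) = 19q - 8
  Alice's expected payoff from Down: q·(-4) + (1−q)·(-6) = 2q - 6
  19q - 8 = 2q - 6  ⇒  17q = 2  ⇒  q = 2/17.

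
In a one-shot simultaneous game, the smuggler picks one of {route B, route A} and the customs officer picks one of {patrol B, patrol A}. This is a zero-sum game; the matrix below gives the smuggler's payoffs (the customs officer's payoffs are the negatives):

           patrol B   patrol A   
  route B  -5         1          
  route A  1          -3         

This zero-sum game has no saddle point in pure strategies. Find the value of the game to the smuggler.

v = -7/5

In a mixed equilibrium the smuggler is indifferent between route B and route A; this condition fixes q.
  the smuggler's expected payoff from route B: q·(-5) + (1−q)·1 = -6q + 1
  the smuggler's expected payoff from route A: q·1 + (1−q)·(-3) = 4q - 3
  -6q + 1 = 4q - 3  ⇒  -10q = -4  ⇒  q = 2/5.
The value is the smuggler's expected payoff against this mix (using route B): (2/5)·(-5) + (3/5)·1 = -7/5.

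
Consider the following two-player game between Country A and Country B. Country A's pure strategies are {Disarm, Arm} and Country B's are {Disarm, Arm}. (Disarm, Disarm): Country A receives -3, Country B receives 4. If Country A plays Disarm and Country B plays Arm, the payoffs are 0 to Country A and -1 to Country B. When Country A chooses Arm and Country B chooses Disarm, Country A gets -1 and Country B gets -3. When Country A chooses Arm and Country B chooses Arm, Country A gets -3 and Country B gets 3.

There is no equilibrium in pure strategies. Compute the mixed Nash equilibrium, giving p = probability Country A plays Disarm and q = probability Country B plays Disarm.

p = 6/11, q = 3/5

In a mixed equilibrium Country B is indifferent between Disarm and Arm; this condition fixes p.
  Country B's payoff to Disarm: p·4 + (1−p)·(-3) = 7p - 3
  Country B's payoff to Arm: p·(-1) + (1−p)·3 = -4p + 3
  7p - 3 = -4p + 3  ⇒  11p = 6  ⇒  p = 6/11.
Set Country A's expected payoff from Disarm equal to that from Arm:
  Country A's payoff from Disarm: q·(-3) + (1−q)·0 = -3q
  Country A's payoff from Arm: q·(-1) + (1−q)·(-3) = 2q - 3
  -3q = 2q - 3  ⇒  -5q = -3  ⇒  q = 3/5.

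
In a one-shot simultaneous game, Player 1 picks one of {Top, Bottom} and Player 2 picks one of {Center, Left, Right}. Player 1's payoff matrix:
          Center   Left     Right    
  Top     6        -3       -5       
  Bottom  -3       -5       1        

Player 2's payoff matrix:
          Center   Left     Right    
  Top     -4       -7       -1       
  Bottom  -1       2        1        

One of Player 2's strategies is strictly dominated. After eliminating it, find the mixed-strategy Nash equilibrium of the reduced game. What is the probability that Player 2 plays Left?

q = 3/4

Player 2's strategy Center is strictly dominated by Right: -1 > -4 and 1 > -1. Eliminate Center.
For Player 1 to be willing to mix, Player 1 must be indifferent between Top and Bottom, which pins down Player 2's mix.
  Player 1's payoff from Top: q·(-3) + (1−q)·(-5) = 2q - 5
  Player 1's payoff from Bottom: q·(-5) + (1−q)·1 = -6q + 1
  2q - 5 = -6q + 1  ⇒  8q = 6  ⇒  q = 3/4.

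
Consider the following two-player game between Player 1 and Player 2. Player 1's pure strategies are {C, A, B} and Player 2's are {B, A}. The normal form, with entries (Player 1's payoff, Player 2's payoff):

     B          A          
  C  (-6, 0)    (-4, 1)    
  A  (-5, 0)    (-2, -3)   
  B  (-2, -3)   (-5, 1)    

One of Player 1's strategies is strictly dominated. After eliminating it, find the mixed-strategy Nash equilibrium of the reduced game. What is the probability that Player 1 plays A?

p = 4/7

Player 1's strategy C is strictly dominated by A: -5 > -6 and -2 > -4. Eliminate C.
Set Player 2's expected payoff from B equal to that from A:
  Player 2's payoff from B: p·0 + (1−p)·(-3) = 3p - 3
  Player 2's payoff from A: p·(-3) + (1−p)·1 = -4p + 1
  3p - 3 = -4p + 1  ⇒  7p = 4  ⇒  p = 4/7.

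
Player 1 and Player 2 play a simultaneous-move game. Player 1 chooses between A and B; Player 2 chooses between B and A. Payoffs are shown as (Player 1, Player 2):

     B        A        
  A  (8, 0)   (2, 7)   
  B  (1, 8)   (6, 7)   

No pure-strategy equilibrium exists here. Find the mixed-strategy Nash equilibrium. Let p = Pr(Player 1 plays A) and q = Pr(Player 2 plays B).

Player 1's mix must leave Player 2 indifferent between B and A.
  Player 2's expected payoff from B: p·0 + (1−p)·8 = -8p + 8
  Player 2's expected payoff from A: p·7 + (1−p)·7 = 7
  -8p + 8 = 7  ⇒  -8p = -1  ⇒  p = 1/8.
For Player 1 to be willing to mix, Player 1 must be indifferent between A and B, which pins down Player 2's mix.
  Player 1's expected payoff from A: q·8 + (1−q)·2 = 6q + 2
  Player 1's expected payoff from B: q·1 + (1−q)·6 = -5q + 6
  6q + 2 = -5q + 6  ⇒  11q = 4  ⇒  q = 4/11.

p = 1/8, q = 4/11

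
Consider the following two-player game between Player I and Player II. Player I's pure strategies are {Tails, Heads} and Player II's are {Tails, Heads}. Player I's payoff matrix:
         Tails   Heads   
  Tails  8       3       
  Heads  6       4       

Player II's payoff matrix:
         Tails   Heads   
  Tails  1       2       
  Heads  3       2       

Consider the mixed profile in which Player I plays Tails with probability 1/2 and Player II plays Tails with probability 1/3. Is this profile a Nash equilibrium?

Yes

Check Player II's indifference given Player I's mix p = 1/2:
  payoff from Tails = 2; payoff from Heads = 2 — equal.
Check Player I's indifference given Player II's mix q = 1/3:
  payoff from Tails = 14/3; payoff from Heads = 14/3 — equal.
Both players are indifferent, so neither can profitably deviate.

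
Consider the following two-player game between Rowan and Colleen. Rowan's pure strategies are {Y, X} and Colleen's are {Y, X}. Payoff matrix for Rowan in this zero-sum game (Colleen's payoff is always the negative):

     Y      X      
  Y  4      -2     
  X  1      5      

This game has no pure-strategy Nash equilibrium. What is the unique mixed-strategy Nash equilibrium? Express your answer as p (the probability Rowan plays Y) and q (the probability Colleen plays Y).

p = 2/5, q = 7/10

Rowan's mix must leave Colleen indifferent between Y and X.
  Colleen's expected payoff from Y: p·(-4) + (1−p)·(-1) = -3p - 1
  Colleen's expected payoff from X: p·2 + (1−p)·(-5) = 7p - 5
  -3p - 1 = 7p - 5  ⇒  -10p = -4  ⇒  p = 2/5.
Set Rowan's expected payoff from Y equal to that from X:
  Rowan's payoff to Y: q·4 + (1−q)·(-2) = 6q - 2
  Rowan's payoff to X: q·1 + (1−q)·5 = -4q + 5
  6q - 2 = -4q + 5  ⇒  10q = 7  ⇒  q = 7/10.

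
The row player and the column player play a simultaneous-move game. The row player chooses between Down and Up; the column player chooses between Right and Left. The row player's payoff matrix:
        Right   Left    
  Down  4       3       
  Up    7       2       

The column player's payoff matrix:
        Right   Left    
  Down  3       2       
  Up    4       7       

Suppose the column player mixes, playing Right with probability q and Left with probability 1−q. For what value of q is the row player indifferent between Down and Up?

q = 1/4

The row player's indifference between Down and Up determines the column player's mixing probability q:
  the row player's payoff from Down: q·4 + (1−q)·3 = q + 3
  the row player's payoff from Up: q·7 + (1−q)·2 = 5q + 2
  q + 3 = 5q + 2  ⇒  -4q = -1  ⇒  q = 1/4.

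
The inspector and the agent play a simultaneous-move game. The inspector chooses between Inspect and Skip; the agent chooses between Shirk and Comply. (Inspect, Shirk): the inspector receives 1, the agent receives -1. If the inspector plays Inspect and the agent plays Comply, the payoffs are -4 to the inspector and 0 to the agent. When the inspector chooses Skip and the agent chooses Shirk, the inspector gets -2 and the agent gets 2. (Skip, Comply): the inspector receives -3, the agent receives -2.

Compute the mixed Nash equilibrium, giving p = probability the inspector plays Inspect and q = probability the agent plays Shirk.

In a mixed equilibrium the agent is indifferent between Shirk and Comply; this condition fixes p.
  the agent's payoff to Shirk: p·(-1) + (1−p)·2 = -3p + 2
  the agent's payoff to Comply: p·0 + (1−p)·(-2) = 2p - 2
  -3p + 2 = 2p - 2  ⇒  -5p = -4  ⇒  p = 4/5.
In a mixed equilibrium the inspector is indifferent between Inspect and Skip; this condition fixes q.
  the inspector's payoff to Inspect: q·1 + (1−q)·(-4) = 5q - 4
  the inspector's payoff to Skip: q·(-2) + (1−q)·(-3) = q - 3
  5q - 4 = q - 3  ⇒  4q = 1  ⇒  q = 1/4.

p = 4/5, q = 1/4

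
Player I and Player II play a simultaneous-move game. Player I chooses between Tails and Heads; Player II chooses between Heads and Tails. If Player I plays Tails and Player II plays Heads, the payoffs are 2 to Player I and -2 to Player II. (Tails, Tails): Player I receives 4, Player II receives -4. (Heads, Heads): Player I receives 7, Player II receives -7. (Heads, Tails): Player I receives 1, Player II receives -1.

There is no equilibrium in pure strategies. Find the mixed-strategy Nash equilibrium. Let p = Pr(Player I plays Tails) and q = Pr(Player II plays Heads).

Player I's mix must leave Player II indifferent between Heads and Tails.
  Player II's payoff from Heads: p·(-2) + (1−p)·(-7) = 5p - 7
  Player II's payoff from Tails: p·(-4) + (1−p)·(-1) = -3p - 1
  5p - 7 = -3p - 1  ⇒  8p = 6  ⇒  p = 3/4.
Player II's mix must leave Player I indifferent between Tails and Heads.
  Player I's payoff to Tails: q·2 + (1−q)·4 = -2q + 4
  Player I's payoff to Heads: q·7 + (1−q)·1 = 6q + 1
  -2q + 4 = 6q + 1  ⇒  -8q = -3  ⇒  q = 3/8.

p = 3/4, q = 3/8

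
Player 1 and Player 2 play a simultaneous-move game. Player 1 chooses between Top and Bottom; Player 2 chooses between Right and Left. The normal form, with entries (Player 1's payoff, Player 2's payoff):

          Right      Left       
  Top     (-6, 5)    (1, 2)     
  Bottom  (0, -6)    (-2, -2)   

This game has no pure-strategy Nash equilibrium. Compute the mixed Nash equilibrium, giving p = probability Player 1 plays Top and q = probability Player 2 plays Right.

p = 4/7, q = 1/3

For Player 2 to be willing to mix, Player 2 must be indifferent between Right and Left, which pins down Player 1's mix.
  Player 2's payoff from Right: p·5 + (1−p)·(-6) = 11p - 6
  Player 2's payoff from Left: p·2 + (1−p)·(-2) = 4p - 2
  11p - 6 = 4p - 2  ⇒  7p = 4  ⇒  p = 4/7.
For Player 1 to be willing to mix, Player 1 must be indifferent between Top and Bottom, which pins down Player 2's mix.
  Player 1's expected payoff from Top: q·(-6) + (1−q)·1 = -7q + 1
  Player 1's expected payoff from Bottom: q·0 + (1−q)·(-2) = 2q - 2
  -7q + 1 = 2q - 2  ⇒  -9q = -3  ⇒  q = 1/3.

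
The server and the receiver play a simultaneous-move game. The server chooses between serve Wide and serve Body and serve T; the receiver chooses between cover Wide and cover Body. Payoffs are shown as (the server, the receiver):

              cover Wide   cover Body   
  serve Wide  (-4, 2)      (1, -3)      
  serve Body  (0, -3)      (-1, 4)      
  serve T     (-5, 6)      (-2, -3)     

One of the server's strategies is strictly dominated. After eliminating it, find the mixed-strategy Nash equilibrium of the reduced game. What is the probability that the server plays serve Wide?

The server's strategy serve T is strictly dominated by serve Wide: -4 > -5 and 1 > -2. Eliminate serve T.
Set the receiver's expected payoff from cover Wide equal to that from cover Body:
  the receiver's payoff to cover Wide: p·2 + (1−p)·(-3) = 5p - 3
  the receiver's payoff to cover Body: p·(-3) + (1−p)·4 = -7p + 4
  5p - 3 = -7p + 4  ⇒  12p = 7  ⇒  p = 7/12.

p = 7/12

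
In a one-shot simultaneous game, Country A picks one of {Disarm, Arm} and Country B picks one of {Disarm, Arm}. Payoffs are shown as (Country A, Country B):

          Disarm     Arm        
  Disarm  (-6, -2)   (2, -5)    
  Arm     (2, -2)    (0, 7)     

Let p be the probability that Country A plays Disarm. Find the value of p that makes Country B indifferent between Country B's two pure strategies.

Set Country B's expected payoff from Disarm equal to that from Arm:
  Country B's payoff from Disarm: p·(-2) + (1−p)·(-2) = -2
  Country B's payoff from Arm: p·(-5) + (1−p)·7 = -12p + 7
  -2 = -12p + 7  ⇒  12p = 9  ⇒  p = 3/4.

p = 3/4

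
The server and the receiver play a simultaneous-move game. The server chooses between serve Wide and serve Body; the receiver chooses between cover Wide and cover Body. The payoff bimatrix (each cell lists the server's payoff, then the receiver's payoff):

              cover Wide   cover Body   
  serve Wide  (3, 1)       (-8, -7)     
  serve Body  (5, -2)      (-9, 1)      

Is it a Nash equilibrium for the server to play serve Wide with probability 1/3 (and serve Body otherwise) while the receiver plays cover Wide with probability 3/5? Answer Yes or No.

No

Given the server's mix p = 1/3, the receiver's payoff from cover Wide is -1 but from cover Body is -5/3. The receiver strictly prefers cover Wide, so the receiver would not mix.
So the proposed profile is not a Nash equilibrium.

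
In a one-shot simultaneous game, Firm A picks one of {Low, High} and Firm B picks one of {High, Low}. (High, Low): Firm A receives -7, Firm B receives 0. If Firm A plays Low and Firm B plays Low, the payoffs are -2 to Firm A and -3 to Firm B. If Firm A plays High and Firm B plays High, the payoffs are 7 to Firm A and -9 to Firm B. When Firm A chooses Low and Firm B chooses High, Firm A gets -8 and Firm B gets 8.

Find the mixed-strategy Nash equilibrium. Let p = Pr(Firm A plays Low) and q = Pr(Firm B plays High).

For Firm B to be willing to mix, Firm B must be indifferent between High and Low, which pins down Firm A's mix.
  Firm B's payoff to High: p·8 + (1−p)·(-9) = 17p - 9
  Firm B's payoff to Low: p·(-3) + (1−p)·0 = -3p
  17p - 9 = -3p  ⇒  20p = 9  ⇒  p = 9/20.
In a mixed equilibrium Firm A is indifferent between Low and High; this condition fixes q.
  Firm A's payoff from Low: q·(-8) + (1−q)·(-2) = -6q - 2
  Firm A's payoff from High: q·7 + (1−q)·(-7) = 14q - 7
  -6q - 2 = 14q - 7  ⇒  -20q = -5  ⇒  q = 1/4.

p = 9/20, q = 1/4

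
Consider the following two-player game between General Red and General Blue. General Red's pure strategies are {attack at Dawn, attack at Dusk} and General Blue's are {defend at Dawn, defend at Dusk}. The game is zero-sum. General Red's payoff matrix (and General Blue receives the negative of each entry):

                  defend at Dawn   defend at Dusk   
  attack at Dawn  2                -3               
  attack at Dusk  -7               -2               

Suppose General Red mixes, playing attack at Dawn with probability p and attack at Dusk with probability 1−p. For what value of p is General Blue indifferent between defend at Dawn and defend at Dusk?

p = 1/2

For General Blue to be willing to mix, General Blue must be indifferent between defend at Dawn and defend at Dusk, which pins down General Red's mix.
  General Blue's payoff from defend at Dawn: p·(-2) + (1−p)·7 = -9p + 7
  General Blue's payoff from defend at Dusk: p·3 + (1−p)·2 = p + 2
  -9p + 7 = p + 2  ⇒  -10p = -5  ⇒  p = 1/2.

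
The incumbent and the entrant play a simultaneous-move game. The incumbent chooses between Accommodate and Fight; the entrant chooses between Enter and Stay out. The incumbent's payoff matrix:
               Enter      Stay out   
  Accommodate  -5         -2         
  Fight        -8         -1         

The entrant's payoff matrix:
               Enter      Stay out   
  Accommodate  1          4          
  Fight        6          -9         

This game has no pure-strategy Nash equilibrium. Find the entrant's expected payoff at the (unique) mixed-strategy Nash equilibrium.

11/6

Set the entrant's expected payoff from Enter equal to that from Stay out:
  the entrant's expected payoff from Enter: p·1 + (1−p)·6 = -5p + 6
  the entrant's expected payoff from Stay out: p·4 + (1−p)·(-9) = 13p - 9
  -5p + 6 = 13p - 9  ⇒  -18p = -15  ⇒  p = 5/6.
At equilibrium the entrant is indifferent across columns, so the entrant's payoff equals the payoff from Enter: (5/6)·1 + (1/6)·6 = 11/6.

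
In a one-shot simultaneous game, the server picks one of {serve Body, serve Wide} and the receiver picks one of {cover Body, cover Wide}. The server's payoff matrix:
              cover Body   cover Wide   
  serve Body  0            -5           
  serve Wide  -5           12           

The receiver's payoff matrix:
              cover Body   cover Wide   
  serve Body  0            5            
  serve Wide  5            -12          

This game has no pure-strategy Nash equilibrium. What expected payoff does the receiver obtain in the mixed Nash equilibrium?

The server's mix must leave the receiver indifferent between cover Body and cover Wide.
  the receiver's payoff from cover Body: p·0 + (1−p)·5 = -5p + 5
  the receiver's payoff from cover Wide: p·5 + (1−p)·(-12) = 17p - 12
  -5p + 5 = 17p - 12  ⇒  -22p = -17  ⇒  p = 17/22.
At equilibrium the receiver is indifferent across columns, so the receiver's payoff equals the payoff from cover Body: (17/22)·0 + (5/22)·5 = 25/22.

25/22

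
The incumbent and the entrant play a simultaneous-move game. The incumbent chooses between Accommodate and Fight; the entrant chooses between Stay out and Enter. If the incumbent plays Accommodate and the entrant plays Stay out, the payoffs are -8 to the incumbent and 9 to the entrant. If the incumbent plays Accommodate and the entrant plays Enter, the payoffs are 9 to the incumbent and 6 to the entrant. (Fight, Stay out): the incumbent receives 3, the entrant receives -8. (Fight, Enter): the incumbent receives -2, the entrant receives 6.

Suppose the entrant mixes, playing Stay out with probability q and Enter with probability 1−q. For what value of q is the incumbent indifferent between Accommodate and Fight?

q = 1/2

The entrant's mix must leave the incumbent indifferent between Accommodate and Fight.
  the incumbent's expected payoff from Accommodate: q·(-8) + (1−q)·9 = -17q + 9
  the incumbent's expected payoff from Fight: q·3 + (1−q)·(-2) = 5q - 2
  -17q + 9 = 5q - 2  ⇒  -22q = -11  ⇒  q = 1/2.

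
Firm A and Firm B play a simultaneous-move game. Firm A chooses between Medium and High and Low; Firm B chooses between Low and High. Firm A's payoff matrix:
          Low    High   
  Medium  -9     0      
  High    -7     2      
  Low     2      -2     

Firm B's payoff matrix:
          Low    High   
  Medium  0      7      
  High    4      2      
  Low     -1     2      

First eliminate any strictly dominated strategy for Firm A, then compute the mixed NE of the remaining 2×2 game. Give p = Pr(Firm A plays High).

p = 3/5

Firm A's strategy Medium is strictly dominated by High: -7 > -9 and 2 > 0. Eliminate Medium.
Set Firm B's expected payoff from Low equal to that from High:
  Firm B's expected payoff from Low: p·4 + (1−p)·(-1) = 5p - 1
  Firm B's expected payoff from High: p·2 + (1−p)·2 = 2
  5p - 1 = 2  ⇒  5p = 3  ⇒  p = 3/5.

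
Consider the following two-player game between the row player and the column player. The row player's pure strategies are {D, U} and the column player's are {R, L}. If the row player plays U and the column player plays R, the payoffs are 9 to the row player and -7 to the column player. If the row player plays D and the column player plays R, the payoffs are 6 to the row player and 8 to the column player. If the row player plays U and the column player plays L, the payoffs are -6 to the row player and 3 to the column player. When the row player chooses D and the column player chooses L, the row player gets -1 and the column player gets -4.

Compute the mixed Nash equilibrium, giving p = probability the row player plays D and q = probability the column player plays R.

Set the column player's expected payoff from R equal to that from L:
  the column player's payoff to R: p·8 + (1−p)·(-7) = 15p - 7
  the column player's payoff to L: p·(-4) + (1−p)·3 = -7p + 3
  15p - 7 = -7p + 3  ⇒  22p = 10  ⇒  p = 5/11.
Set the row player's expected payoff from D equal to that from U:
  the row player's payoff from D: q·6 + (1−q)·(-1) = 7q - 1
  the row player's payoff from U: q·9 + (1−q)·(-6) = 15q - 6
  7q - 1 = 15q - 6  ⇒  -8q = -5  ⇒  q = 5/8.

p = 5/11, q = 5/8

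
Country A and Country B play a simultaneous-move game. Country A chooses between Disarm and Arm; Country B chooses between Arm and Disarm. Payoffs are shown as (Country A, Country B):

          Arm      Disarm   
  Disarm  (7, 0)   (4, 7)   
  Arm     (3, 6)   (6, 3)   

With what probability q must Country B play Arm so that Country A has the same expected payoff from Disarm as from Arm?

q = 1/3

For Country A to be willing to mix, Country A must be indifferent between Disarm and Arm, which pins down Country B's mix.
  Country A's expected payoff from Disarm: q·7 + (1−q)·4 = 3q + 4
  Country A's expected payoff from Arm: q·3 + (1−q)·6 = -3q + 6
  3q + 4 = -3q + 6  ⇒  6q = 2  ⇒  q = 1/3.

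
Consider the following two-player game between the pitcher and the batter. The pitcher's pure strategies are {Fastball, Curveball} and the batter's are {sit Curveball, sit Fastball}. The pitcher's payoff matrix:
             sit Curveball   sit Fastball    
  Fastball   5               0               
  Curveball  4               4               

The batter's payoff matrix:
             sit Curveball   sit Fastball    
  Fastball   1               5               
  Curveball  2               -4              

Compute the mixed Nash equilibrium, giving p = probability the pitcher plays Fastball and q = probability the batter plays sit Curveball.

p = 3/5, q = 4/5

The batter's indifference between sit Curveball and sit Fastball determines the pitcher's mixing probability p:
  the batter's expected payoff from sit Curveball: p·1 + (1−p)·2 = -p + 2
  the batter's expected payoff from sit Fastball: p·5 + (1−p)·(-4) = 9p - 4
  -p + 2 = 9p - 4  ⇒  -10p = -6  ⇒  p = 3/5.
Set the pitcher's expected payoff from Fastball equal to that from Curveball:
  the pitcher's expected payoff from Fastball: q·5 + (1−q)·0 = 5q
  the pitcher's expected payoff from Curveball: q·4 + (1−q)·4 = 4
  5q = 4  ⇒  5q = 4  ⇒  q = 4/5.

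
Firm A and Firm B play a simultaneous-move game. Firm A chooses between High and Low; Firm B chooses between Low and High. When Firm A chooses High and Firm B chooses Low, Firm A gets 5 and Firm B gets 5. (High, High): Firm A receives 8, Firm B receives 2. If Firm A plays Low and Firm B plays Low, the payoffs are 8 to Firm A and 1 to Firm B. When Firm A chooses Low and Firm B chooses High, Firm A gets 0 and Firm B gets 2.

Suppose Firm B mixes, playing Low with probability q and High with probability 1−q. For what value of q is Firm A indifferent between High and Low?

q = 8/11

Firm B's mix must leave Firm A indifferent between High and Low.
  Firm A's payoff from High: q·5 + (1−q)·8 = -3q + 8
  Firm A's payoff from Low: q·8 + (1−q)·0 = 8q
  -3q + 8 = 8q  ⇒  -11q = -8  ⇒  q = 8/11.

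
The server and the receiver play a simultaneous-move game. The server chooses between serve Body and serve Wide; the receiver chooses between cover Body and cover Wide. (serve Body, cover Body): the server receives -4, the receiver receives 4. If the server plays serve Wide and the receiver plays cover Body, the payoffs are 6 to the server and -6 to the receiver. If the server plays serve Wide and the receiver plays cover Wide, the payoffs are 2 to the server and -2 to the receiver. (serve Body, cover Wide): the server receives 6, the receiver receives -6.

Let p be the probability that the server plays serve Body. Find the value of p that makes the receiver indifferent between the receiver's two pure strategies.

p = 2/7

For the receiver to be willing to mix, the receiver must be indifferent between cover Body and cover Wide, which pins down the server's mix.
  the receiver's expected payoff from cover Body: p·4 + (1−p)·(-6) = 10p - 6
  the receiver's expected payoff from cover Wide: p·(-6) + (1−p)·(-2) = -4p - 2
  10p - 6 = -4p - 2  ⇒  14p = 4  ⇒  p = 2/7.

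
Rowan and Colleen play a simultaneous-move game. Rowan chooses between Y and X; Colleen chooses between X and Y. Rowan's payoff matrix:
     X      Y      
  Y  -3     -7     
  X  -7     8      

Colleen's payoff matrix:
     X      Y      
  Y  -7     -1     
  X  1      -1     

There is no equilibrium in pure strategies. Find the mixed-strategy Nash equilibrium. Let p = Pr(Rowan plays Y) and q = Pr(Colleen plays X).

In a mixed equilibrium Colleen is indifferent between X and Y; this condition fixes p.
  Colleen's payoff from X: p·(-7) + (1−p)·1 = -8p + 1
  Colleen's payoff from Y: p·(-1) + (1−p)·(-1) = -1
  -8p + 1 = -1  ⇒  -8p = -2  ⇒  p = 1/4.
Colleen's mix must leave Rowan indifferent between Y and X.
  Rowan's expected payoff from Y: q·(-3) + (1−q)·(-7) = 4q - 7
  Rowan's expected payoff from X: q·(-7) + (1−q)·8 = -15q + 8
  4q - 7 = -15q + 8  ⇒  19q = 15  ⇒  q = 15/19.

p = 1/4, q = 15/19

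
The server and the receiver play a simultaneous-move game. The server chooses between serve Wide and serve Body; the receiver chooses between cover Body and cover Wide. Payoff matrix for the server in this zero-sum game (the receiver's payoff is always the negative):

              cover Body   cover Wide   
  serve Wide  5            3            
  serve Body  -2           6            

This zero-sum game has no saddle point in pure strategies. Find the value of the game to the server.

Set the server's expected payoff from serve Wide equal to that from serve Body:
  the server's payoff to serve Wide: q·5 + (1−q)·3 = 2q + 3
  the server's payoff to serve Body: q·(-2) + (1−q)·6 = -8q + 6
  2q + 3 = -8q + 6  ⇒  10q = 3  ⇒  q = 3/10.
The value is the server's expected payoff against this mix (using serve Wide): (3/10)·5 + (7/10)·3 = 18/5.

v = 18/5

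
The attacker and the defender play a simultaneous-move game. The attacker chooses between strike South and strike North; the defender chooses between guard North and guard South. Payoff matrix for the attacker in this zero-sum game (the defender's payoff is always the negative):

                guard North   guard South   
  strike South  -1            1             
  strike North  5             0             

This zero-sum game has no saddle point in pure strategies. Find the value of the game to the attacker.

v = 5/7

The attacker's indifference between strike South and strike North determines the defender's mixing probability q:
  the attacker's payoff from strike South: q·(-1) + (1−q)·1 = -2q + 1
  the attacker's payoff from strike North: q·5 + (1−q)·0 = 5q
  -2q + 1 = 5q  ⇒  -7q = -1  ⇒  q = 1/7.
The value is the attacker's expected payoff against this mix (using strike South): (1/7)·(-1) + (6/7)·1 = 5/7.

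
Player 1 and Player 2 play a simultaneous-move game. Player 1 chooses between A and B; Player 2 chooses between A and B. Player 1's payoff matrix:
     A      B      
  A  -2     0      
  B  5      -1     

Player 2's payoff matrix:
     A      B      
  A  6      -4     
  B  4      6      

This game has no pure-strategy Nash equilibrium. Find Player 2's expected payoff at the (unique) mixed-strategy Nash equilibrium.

In a mixed equilibrium Player 2 is indifferent between A and B; this condition fixes p.
  Player 2's expected payoff from A: p·6 + (1−p)·4 = 2p + 4
  Player 2's expected payoff from B: p·(-4) + (1−p)·6 = -10p + 6
  2p + 4 = -10p + 6  ⇒  12p = 2  ⇒  p = 1/6.
At equilibrium Player 2 is indifferent across columns, so Player 2's payoff equals the payoff from A: (1/6)·6 + (5/6)·4 = 13/3.

13/3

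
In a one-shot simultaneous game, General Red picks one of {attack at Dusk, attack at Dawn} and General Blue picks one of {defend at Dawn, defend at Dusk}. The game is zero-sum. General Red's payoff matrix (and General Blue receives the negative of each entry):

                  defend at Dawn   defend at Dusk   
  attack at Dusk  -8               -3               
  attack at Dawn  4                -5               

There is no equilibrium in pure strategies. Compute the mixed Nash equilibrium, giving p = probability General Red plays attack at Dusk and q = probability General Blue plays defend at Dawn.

p = 9/14, q = 1/7

In a mixed equilibrium General Blue is indifferent between defend at Dawn and defend at Dusk; this condition fixes p.
  General Blue's payoff to defend at Dawn: p·8 + (1−p)·(-4) = 12p - 4
  General Blue's payoff to defend at Dusk: p·3 + (1−p)·5 = -2p + 5
  12p - 4 = -2p + 5  ⇒  14p = 9  ⇒  p = 9/14.
General Blue's mix must leave General Red indifferent between attack at Dusk and attack at Dawn.
  General Red's payoff to attack at Dusk: q·(-8) + (1−q)·(-3) = -5q - 3
  General Red's payoff to attack at Dawn: q·4 + (1−q)·(-5) = 9q - 5
  -5q - 3 = 9q - 5  ⇒  -14q = -2  ⇒  q = 1/7.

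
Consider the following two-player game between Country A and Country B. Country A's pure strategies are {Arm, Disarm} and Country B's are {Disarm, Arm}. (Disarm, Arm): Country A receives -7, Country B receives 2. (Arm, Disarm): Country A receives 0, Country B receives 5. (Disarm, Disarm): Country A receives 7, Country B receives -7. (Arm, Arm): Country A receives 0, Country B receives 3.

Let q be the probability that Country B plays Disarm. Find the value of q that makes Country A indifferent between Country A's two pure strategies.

In a mixed equilibrium Country A is indifferent between Arm and Disarm; this condition fixes q.
  Country A's expected payoff from Arm: q·0 + (1−q)·0 = 0
  Country A's expected payoff from Disarm: q·7 + (1−q)·(-7) = 14q - 7
  0 = 14q - 7  ⇒  -14q = -7  ⇒  q = 1/2.

q = 1/2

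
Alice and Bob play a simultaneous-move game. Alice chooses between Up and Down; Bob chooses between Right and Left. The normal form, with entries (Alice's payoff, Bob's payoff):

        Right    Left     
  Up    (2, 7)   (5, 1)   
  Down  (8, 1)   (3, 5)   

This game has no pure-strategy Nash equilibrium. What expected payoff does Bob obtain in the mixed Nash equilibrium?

17/5

Alice's mix must leave Bob indifferent between Right and Left.
  Bob's expected payoff from Right: p·7 + (1−p)·1 = 6p + 1
  Bob's expected payoff from Left: p·1 + (1−p)·5 = -4p + 5
  6p + 1 = -4p + 5  ⇒  10p = 4  ⇒  p = 2/5.
At equilibrium Bob is indifferent across columns, so Bob's payoff equals the payoff from Right: (2/5)·7 + (3/5)·1 = 17/5.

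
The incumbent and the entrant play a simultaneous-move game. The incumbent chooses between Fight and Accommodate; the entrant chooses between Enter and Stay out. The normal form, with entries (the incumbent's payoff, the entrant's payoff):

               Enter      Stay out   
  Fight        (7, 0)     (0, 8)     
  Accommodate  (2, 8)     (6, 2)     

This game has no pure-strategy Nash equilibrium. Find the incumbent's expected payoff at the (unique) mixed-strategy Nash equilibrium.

In a mixed equilibrium the incumbent is indifferent between Fight and Accommodate; this condition fixes q.
  the incumbent's expected payoff from Fight: q·7 + (1−q)·0 = 7q
  the incumbent's expected payoff from Accommodate: q·2 + (1−q)·6 = -4q + 6
  7q = -4q + 6  ⇒  11q = 6  ⇒  q = 6/11.
At equilibrium the incumbent is indifferent across rows, so the incumbent's payoff equals the payoff from Fight: (6/11)·7 + (5/11)·0 = 42/11.

42/11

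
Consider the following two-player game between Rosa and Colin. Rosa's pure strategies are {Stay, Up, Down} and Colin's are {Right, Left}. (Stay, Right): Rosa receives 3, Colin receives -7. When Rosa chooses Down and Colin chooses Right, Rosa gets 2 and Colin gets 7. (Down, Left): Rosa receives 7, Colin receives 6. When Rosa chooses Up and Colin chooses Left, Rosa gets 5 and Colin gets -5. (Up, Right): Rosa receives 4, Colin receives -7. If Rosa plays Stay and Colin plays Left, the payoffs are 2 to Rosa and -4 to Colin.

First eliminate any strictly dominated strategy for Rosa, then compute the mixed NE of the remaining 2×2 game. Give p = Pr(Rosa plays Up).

Rosa's strategy Stay is strictly dominated by Up: 4 > 3 and 5 > 2. Eliminate Stay.
For Colin to be willing to mix, Colin must be indifferent between Right and Left, which pins down Rosa's mix.
  Colin's expected payoff from Right: p·(-7) + (1−p)·7 = -14p + 7
  Colin's expected payoff from Left: p·(-5) + (1−p)·6 = -11p + 6
  -14p + 7 = -11p + 6  ⇒  -3p = -1  ⇒  p = 1/3.

p = 1/3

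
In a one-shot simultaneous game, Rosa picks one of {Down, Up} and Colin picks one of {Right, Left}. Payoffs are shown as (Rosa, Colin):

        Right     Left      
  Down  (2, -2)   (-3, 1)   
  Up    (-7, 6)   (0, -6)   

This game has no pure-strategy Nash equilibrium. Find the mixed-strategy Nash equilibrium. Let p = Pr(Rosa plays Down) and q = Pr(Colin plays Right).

Rosa's mix must leave Colin indifferent between Right and Left.
  Colin's payoff from Right: p·(-2) + (1−p)·6 = -8p + 6
  Colin's payoff from Left: p·1 + (1−p)·(-6) = 7p - 6
  -8p + 6 = 7p - 6  ⇒  -15p = -12  ⇒  p = 4/5.
For Rosa to be willing to mix, Rosa must be indifferent between Down and Up, which pins down Colin's mix.
  Rosa's payoff to Down: q·2 + (1−q)·(-3) = 5q - 3
  Rosa's payoff to Up: q·(-7) + (1−q)·0 = -7q
  5q - 3 = -7q  ⇒  12q = 3  ⇒  q = 1/4.

p = 4/5, q = 1/4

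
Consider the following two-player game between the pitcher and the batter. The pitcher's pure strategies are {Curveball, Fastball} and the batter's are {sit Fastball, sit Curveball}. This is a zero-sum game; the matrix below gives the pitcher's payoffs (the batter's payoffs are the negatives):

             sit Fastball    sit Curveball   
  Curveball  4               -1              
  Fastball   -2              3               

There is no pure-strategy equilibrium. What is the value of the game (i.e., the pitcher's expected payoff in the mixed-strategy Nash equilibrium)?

In a mixed equilibrium the pitcher is indifferent between Curveball and Fastball; this condition fixes q.
  the pitcher's payoff to Curveball: q·4 + (1−q)·(-1) = 5q - 1
  the pitcher's payoff to Fastball: q·(-2) + (1−q)·3 = -5q + 3
  5q - 1 = -5q + 3  ⇒  10q = 4  ⇒  q = 2/5.
The value is the pitcher's expected payoff against this mix (using Curveball): (2/5)·4 + (3/5)·(-1) = 1.

v = 1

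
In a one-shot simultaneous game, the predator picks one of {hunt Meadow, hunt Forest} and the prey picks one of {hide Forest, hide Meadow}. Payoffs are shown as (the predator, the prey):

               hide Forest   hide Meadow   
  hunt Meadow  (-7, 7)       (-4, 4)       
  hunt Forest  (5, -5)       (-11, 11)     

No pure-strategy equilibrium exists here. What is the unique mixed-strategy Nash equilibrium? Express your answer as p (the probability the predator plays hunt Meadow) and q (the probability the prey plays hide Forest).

p = 16/19, q = 7/19

The prey's indifference between hide Forest and hide Meadow determines the predator's mixing probability p:
  the prey's payoff to hide Forest: p·7 + (1−p)·(-5) = 12p - 5
  the prey's payoff to hide Meadow: p·4 + (1−p)·11 = -7p + 11
  12p - 5 = -7p + 11  ⇒  19p = 16  ⇒  p = 16/19.
The predator's indifference between hunt Meadow and hunt Forest determines the prey's mixing probability q:
  the predator's expected payoff from hunt Meadow: q·(-7) + (1−q)·(-4) = -3q - 4
  the predator's expected payoff from hunt Forest: q·5 + (1−q)·(-11) = 16q - 11
  -3q - 4 = 16q - 11  ⇒  -19q = -7  ⇒  q = 7/19.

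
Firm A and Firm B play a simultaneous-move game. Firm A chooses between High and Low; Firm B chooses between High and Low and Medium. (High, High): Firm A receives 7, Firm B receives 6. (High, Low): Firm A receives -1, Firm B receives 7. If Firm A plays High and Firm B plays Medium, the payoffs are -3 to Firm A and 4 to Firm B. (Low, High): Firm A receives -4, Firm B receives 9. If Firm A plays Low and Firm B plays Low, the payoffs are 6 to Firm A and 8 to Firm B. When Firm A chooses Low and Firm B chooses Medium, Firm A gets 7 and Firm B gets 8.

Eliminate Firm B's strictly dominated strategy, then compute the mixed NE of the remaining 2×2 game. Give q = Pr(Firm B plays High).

q = 7/18

Firm B's strategy Medium is strictly dominated by High: 6 > 4 and 9 > 8. Eliminate Medium.
Firm A's indifference between High and Low determines Firm B's mixing probability q:
  Firm A's payoff to High: q·7 + (1−q)·(-1) = 8q - 1
  Firm A's payoff to Low: q·(-4) + (1−q)·6 = -10q + 6
  8q - 1 = -10q + 6  ⇒  18q = 7  ⇒  q = 7/18.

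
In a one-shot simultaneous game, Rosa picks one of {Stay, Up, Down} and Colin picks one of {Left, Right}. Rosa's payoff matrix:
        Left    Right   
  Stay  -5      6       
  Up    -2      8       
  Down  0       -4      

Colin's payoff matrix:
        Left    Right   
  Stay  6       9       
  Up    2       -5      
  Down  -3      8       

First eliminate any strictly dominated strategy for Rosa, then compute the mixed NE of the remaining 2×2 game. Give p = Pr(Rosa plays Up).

p = 11/18

Rosa's strategy Stay is strictly dominated by Up: -2 > -5 and 8 > 6. Eliminate Stay.
For Colin to be willing to mix, Colin must be indifferent between Left and Right, which pins down Rosa's mix.
  Colin's payoff from Left: p·2 + (1−p)·(-3) = 5p - 3
  Colin's payoff from Right: p·(-5) + (1−p)·8 = -13p + 8
  5p - 3 = -13p + 8  ⇒  18p = 11  ⇒  p = 11/18.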